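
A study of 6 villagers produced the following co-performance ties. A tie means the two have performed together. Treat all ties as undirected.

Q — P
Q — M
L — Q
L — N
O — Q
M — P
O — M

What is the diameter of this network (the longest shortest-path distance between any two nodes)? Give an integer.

3

Eccentricity of each node (its greatest distance to any other): L:2, M:3, N:3, O:3, P:3, Q:2.
The maximum eccentricity is 3, realized for instance by the pair M–N via M – Q – L – N. So the diameter is 3.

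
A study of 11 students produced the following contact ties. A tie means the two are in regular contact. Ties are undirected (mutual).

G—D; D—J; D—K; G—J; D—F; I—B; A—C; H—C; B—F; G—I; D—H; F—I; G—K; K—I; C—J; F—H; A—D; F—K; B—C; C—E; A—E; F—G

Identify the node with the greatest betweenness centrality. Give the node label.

Unnormalized betweenness of each node: A:139/42, B:283/84, C:113/12, D:799/84, E:0, F:451/84, G:229/84, H:61/42, I:8/7, J:89/42, K:7/12.
D has the largest value, 799/84, making it the main broker — the node through which the most shortest paths run.

D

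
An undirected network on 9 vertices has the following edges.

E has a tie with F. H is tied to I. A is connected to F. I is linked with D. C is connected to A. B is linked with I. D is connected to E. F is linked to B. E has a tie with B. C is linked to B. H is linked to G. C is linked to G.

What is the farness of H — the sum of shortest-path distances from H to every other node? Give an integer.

Distances from H: A:3, B:2, C:2, D:2, E:3, F:3, G:1, I:1.
Sum = 3 + 2 + 2 + 2 + 3 + 3 + 1 + 1 = 17.

17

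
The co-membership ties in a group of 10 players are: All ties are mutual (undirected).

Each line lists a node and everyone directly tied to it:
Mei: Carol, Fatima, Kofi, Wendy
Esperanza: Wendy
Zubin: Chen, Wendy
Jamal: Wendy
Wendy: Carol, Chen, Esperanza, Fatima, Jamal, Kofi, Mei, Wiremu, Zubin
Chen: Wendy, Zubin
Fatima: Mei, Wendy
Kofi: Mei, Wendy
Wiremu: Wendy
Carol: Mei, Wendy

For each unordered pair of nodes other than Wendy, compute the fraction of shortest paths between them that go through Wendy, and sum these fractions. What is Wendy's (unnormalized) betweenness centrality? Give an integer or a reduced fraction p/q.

Pairs whose geodesics pass through Wendy — Jamal–Kofi: 1; Jamal–Chen: 1; Jamal–Wiremu: 1; Jamal–Esperanza: 1; Jamal–Mei: 1; Jamal–Zubin: 1; Jamal–Carol: 1; Jamal–Fatima: 1; Kofi–Chen: 1; Kofi–Wiremu: 1; Kofi–Esperanza: 1; Kofi–Zubin: 1; Kofi–Carol: 1/2; Kofi–Fatima: 1/2 … (+18 more pairs).
All other pairs contribute 0.
Summing the contributions gives betweenness(Wendy) = 61/2.

61/2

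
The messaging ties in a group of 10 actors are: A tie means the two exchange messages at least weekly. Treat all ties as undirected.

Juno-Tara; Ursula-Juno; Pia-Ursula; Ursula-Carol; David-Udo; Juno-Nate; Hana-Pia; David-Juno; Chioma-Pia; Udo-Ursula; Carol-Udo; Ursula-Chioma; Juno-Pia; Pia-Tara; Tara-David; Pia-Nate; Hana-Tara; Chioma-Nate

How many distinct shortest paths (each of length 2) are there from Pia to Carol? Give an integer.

1

The shortest distance is 2, and the only length-2 path is Pia–Ursula–Carol. So there is exactly 1 shortest path.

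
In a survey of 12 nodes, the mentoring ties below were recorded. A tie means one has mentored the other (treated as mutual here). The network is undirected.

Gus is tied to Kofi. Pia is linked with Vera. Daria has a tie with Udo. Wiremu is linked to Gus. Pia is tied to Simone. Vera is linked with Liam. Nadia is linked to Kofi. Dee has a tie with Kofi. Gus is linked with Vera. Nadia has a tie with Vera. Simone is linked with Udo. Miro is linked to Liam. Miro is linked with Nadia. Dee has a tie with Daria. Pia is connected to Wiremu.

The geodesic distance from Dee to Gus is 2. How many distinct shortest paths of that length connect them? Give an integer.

The shortest distance is 2, and the only length-2 path is Dee–Kofi–Gus. So there is exactly 1 shortest path.

1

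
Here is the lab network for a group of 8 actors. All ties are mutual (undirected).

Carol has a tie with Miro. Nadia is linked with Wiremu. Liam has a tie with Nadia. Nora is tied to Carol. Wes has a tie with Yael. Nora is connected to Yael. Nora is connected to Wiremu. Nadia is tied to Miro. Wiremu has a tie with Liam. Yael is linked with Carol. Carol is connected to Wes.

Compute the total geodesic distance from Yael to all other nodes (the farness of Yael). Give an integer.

Distances from Yael: Carol:1, Liam:3, Miro:2, Nadia:3, Nora:1, Wes:1, Wiremu:2.
Sum = 1 + 3 + 2 + 3 + 1 + 1 + 2 = 13.

13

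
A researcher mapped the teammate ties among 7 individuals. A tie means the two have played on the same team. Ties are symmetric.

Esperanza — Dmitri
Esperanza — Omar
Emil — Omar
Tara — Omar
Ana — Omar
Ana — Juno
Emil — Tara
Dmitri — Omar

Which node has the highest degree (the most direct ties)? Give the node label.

Omar

Degrees — Ana:2, Dmitri:2, Emil:2, Esperanza:2, Juno:1, Omar:5, Tara:2.
The maximum is 5, attained only by Omar.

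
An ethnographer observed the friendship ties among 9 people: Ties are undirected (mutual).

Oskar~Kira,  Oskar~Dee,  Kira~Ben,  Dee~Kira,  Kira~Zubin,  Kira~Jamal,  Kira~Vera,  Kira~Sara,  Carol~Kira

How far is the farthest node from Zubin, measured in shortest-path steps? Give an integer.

Distances from Zubin: Ben:2, Carol:2, Dee:2, Jamal:2, Kira:1, Oskar:2, Sara:2, Vera:2.
The largest is 2 (to Jamal, Vera, Dee, Ben, Carol, Oskar, and Sara), so the eccentricity of Zubin is 2.

2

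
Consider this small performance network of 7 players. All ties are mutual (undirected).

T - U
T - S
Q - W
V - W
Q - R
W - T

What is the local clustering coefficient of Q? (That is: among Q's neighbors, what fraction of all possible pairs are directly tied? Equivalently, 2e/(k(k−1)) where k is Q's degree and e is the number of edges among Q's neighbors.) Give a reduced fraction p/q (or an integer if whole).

Q's neighbors: R and W (k = 2).
Possible neighbor pairs: C(2,2) = 1. Edges among them: none → e = 0.
Clustering(Q) = 0/1.

0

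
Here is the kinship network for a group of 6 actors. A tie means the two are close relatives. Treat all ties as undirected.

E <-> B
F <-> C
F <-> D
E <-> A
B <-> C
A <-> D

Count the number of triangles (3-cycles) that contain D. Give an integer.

D's neighbors are A and F, but none of them are tied to each other, so no triangle contains D.

0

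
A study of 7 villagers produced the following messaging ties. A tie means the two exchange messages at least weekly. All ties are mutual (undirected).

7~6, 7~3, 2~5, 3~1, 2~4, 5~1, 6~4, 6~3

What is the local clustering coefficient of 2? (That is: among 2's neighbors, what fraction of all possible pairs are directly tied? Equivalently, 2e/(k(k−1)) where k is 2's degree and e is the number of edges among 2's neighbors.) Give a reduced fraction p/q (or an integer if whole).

2's neighbors: 4 and 5 (k = 2).
Possible neighbor pairs: C(2,2) = 1. Edges among them: none → e = 0.
Clustering(2) = 0/1.

0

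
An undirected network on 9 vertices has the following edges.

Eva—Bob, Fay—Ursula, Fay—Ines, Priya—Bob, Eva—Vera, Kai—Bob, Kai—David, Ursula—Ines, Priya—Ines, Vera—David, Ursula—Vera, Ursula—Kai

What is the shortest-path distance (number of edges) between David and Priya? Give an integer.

One shortest route is David – Kai – Bob – Priya, which uses 3 edges, and at distance 2 from David we only reach {Bob, Eva, Ursula}, which does not include Priya. So d(David,Priya) = 3.

3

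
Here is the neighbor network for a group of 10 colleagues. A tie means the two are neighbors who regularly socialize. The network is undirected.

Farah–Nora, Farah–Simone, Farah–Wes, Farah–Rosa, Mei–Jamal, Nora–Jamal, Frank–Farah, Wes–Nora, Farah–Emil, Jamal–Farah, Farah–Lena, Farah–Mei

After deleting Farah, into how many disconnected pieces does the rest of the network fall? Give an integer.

Without Farah, the remaining ties split the others into: {Lena}; {Frank}; {Jamal, Mei, Nora, Wes}; {Emil}; {Rosa}; {Simone}.
That's 6 separate components.

6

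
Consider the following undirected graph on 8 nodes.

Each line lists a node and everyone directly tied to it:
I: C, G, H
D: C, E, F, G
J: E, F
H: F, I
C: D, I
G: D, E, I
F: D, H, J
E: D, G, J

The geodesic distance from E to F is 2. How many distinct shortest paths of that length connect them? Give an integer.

2

The shortest distance is 2. The length-2 paths are: E–J–F; E–D–F.
That gives 2 distinct shortest paths.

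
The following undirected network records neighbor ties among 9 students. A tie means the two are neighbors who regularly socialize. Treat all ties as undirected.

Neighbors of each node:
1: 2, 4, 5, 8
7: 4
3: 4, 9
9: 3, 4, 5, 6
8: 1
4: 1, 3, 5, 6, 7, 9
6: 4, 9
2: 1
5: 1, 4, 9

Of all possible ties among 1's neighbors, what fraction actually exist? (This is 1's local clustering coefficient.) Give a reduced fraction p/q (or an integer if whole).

1/6

1's neighbors: 2, 4, 5, and 8 (k = 4).
Possible neighbor pairs: C(4,2) = 6. Edges among them: 4–5 → e = 1.
Clustering(1) = 1/6.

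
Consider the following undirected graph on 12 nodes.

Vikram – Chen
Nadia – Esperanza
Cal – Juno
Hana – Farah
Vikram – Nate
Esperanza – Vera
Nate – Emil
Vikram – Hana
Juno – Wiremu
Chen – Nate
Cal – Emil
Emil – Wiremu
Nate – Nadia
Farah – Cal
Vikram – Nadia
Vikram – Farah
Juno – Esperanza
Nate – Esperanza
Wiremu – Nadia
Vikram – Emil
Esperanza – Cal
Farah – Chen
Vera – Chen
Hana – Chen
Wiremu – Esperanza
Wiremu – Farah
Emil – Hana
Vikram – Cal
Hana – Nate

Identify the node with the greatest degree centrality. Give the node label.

Vikram

Degrees — Cal:5, Chen:5, Emil:5, Esperanza:6, Farah:5, Hana:5, Juno:3, Nadia:4, Nate:6, Vera:2, Vikram:7, Wiremu:5.
The maximum is 7, attained only by Vikram.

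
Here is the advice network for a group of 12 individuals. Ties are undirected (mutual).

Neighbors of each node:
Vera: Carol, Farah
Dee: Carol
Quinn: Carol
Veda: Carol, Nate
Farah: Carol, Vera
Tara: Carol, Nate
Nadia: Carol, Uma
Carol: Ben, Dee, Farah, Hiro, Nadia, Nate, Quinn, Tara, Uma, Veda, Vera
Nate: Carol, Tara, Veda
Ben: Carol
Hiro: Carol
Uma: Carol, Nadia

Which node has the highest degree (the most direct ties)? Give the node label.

Degrees — Ben:1, Carol:11, Dee:1, Farah:2, Hiro:1, Nadia:2, Nate:3, Quinn:1, Tara:2, Uma:2, Veda:2, Vera:2.
The maximum is 11, attained only by Carol.

Carol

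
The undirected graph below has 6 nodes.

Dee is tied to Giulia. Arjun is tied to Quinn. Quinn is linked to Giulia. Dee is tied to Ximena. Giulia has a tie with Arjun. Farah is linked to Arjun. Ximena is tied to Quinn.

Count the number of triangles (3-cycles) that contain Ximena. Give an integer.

Ximena's neighbors are Dee and Quinn, but none of them are tied to each other, so no triangle contains Ximena.

0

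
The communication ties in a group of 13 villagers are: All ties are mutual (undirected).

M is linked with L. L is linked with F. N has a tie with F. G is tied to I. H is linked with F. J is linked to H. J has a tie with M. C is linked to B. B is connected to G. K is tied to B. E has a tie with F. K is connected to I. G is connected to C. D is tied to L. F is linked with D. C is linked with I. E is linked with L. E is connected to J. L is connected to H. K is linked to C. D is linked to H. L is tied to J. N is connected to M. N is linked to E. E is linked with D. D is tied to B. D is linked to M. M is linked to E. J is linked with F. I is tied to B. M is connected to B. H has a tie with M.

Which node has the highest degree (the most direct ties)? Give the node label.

Degrees — B:6, C:4, D:6, E:6, F:6, G:3, H:5, I:4, J:5, K:3, L:6, M:7, N:3.
The maximum is 7, attained only by M.

M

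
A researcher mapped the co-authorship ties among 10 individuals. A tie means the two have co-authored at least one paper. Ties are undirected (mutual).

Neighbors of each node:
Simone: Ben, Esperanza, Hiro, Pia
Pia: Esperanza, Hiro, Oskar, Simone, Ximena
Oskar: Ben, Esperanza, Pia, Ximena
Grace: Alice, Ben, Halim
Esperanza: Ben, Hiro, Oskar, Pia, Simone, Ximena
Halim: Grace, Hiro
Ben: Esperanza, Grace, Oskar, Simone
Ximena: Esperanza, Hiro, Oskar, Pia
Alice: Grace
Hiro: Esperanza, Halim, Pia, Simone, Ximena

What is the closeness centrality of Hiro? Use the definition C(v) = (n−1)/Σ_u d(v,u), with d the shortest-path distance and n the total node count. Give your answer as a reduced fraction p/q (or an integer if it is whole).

9/14

Distances from Hiro: Alice:3, Ben:2, Esperanza:1, Grace:2, Halim:1, Oskar:2, Pia:1, Simone:1, Ximena:1. Sum = 14.
n = 10, so closeness = 9/14.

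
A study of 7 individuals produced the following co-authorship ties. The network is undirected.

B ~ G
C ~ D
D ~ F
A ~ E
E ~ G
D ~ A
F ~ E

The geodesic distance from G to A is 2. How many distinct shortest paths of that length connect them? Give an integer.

1

The shortest distance is 2, and the only length-2 path is G–E–A. So there is exactly 1 shortest path.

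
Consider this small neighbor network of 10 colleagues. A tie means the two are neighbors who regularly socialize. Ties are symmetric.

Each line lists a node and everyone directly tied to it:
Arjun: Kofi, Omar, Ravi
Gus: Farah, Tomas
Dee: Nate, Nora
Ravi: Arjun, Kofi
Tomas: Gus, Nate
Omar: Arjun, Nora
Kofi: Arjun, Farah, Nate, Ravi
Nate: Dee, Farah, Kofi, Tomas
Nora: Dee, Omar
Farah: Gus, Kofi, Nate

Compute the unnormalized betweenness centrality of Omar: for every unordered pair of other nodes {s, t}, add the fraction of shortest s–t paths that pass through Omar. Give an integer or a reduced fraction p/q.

3

Pairs whose geodesics pass through Omar — Arjun–Dee: 1/2; Arjun–Nora: 1; Ravi–Nora: 1; Kofi–Nora: 1/2.
All other pairs contribute 0.
Summing the contributions gives betweenness(Omar) = 3.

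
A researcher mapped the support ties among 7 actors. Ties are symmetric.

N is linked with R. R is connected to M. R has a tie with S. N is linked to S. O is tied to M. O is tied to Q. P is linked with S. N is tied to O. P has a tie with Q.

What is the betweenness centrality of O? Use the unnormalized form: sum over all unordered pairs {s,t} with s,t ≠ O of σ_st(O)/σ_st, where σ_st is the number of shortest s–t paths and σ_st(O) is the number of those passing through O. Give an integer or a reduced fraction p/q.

11/3

Pairs whose geodesics pass through O — P–M: 1/2; Q–M: 1; Q–R: 2/3; Q–N: 1; M–N: 1/2.
All other pairs contribute 0.
Summing the contributions gives betweenness(O) = 11/3.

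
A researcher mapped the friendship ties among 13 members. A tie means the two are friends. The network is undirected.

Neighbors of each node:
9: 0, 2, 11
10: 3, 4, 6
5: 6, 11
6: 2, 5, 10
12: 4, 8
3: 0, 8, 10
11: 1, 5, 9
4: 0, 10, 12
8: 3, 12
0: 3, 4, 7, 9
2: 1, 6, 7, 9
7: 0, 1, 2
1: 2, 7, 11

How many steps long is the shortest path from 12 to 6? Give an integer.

One shortest route is 12 – 4 – 10 – 6, which uses 3 edges, and at distance 2 from 12 we only reach {0, 3, 10}, which does not include 6. So d(12,6) = 3.

3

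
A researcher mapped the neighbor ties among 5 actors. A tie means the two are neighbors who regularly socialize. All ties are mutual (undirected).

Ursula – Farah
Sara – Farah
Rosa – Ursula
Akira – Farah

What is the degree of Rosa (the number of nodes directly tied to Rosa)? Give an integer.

Rosa is directly tied to Ursula. That is 1 neighbor, so the degree of Rosa is 1.

1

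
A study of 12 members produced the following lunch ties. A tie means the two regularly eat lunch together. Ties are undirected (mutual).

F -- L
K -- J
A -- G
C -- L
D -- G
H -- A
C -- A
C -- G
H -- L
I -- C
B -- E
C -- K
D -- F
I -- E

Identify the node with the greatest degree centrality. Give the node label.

Degrees — A:3, B:1, C:5, D:2, E:2, F:2, G:3, H:2, I:2, J:1, K:2, L:3.
The maximum is 5, attained only by C.

C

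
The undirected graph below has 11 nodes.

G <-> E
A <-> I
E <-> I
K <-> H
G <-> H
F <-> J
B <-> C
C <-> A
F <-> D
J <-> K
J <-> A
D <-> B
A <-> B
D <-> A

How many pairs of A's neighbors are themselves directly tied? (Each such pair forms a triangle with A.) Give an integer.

2

A's neighbors: B, C, D, I, and J.
Neighbor pairs that are themselves tied: A–B–C; A–B–D. Each forms one triangle with A, for 2 in total.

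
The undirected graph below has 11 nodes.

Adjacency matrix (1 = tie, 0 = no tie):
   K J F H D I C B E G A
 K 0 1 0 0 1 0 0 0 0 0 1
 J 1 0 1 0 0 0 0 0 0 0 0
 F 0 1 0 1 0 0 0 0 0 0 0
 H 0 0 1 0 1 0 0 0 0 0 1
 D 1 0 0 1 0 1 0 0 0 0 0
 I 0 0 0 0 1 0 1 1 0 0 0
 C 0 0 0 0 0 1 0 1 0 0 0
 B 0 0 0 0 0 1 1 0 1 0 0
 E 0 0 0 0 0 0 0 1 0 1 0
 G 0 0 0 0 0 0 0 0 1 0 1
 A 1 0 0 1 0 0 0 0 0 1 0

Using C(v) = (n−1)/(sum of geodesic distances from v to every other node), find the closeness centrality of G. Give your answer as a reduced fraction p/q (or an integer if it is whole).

10/23

Distances from G: A:1, B:2, C:3, D:3, E:1, F:3, H:2, I:3, J:3, K:2. Sum = 23.
n = 11, so closeness = 10/23.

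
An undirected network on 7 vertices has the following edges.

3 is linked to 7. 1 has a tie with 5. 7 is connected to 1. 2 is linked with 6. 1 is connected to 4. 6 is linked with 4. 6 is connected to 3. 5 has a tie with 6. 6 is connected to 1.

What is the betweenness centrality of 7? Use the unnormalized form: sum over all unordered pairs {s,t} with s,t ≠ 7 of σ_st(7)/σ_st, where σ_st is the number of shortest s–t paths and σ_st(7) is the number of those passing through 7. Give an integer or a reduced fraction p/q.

Pairs whose geodesics pass through 7 — 1–3: 1/2.
All other pairs contribute 0.
Summing the contributions gives betweenness(7) = 1/2.

1/2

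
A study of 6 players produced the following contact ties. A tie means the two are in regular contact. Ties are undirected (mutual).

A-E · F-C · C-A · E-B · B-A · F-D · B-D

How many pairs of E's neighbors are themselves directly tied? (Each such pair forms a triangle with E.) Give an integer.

E's neighbors: A and B.
Neighbor pairs that are themselves tied: E–A–B. Each forms one triangle with E, for 1 in total.

1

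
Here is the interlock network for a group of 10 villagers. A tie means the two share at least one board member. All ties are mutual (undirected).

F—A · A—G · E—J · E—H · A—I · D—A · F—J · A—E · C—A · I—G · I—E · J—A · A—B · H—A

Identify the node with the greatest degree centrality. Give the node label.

Degrees — A:9, B:1, C:1, D:1, E:4, F:2, G:2, H:2, I:3, J:3.
The maximum is 9, attained only by A.

A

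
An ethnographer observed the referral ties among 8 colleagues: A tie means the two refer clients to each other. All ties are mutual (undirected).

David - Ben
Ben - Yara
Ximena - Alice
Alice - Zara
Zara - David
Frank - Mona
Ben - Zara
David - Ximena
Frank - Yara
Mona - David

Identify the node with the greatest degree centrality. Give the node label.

David

Degrees — Alice:2, Ben:3, David:4, Frank:2, Mona:2, Ximena:2, Yara:2, Zara:3.
The maximum is 4, attained only by David.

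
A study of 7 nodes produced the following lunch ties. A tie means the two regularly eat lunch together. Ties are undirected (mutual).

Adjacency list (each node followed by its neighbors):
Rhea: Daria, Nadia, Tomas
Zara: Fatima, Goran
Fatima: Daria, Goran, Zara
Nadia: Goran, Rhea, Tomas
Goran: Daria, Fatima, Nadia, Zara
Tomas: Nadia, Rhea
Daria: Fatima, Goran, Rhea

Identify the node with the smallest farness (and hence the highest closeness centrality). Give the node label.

Goran

Farness (sum of distances to all others) for each node — Daria:9, Fatima:10, Goran:8, Nadia:9, Rhea:10, Tomas:12, Zara:12.
The smallest farness is 8, for Goran, so Goran has the highest closeness.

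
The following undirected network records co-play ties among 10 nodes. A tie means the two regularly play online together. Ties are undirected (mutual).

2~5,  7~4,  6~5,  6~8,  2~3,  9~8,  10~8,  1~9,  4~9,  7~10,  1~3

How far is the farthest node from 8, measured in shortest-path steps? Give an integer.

3

Distances from 8: 1:2, 2:3, 3:3, 4:2, 5:2, 6:1, 7:2, 9:1, 10:1.
The largest is 3 (to 3 and 2), so the eccentricity of 8 is 3.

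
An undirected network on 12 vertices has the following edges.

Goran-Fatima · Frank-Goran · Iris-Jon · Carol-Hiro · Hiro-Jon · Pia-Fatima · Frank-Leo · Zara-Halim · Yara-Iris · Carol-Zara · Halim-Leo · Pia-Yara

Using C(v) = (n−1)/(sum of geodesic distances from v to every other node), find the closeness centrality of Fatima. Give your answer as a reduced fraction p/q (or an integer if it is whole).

Distances from Fatima: Carol:6, Frank:2, Goran:1, Halim:4, Hiro:5, Iris:3, Jon:4, Leo:3, Pia:1, Yara:2, Zara:5. Sum = 36.
n = 12, so closeness = 11/36.

11/36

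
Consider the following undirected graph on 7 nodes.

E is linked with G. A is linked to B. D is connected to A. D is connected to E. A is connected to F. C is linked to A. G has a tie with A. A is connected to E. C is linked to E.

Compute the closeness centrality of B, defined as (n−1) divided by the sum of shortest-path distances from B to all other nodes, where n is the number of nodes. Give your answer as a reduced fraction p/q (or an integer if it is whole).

Distances from B: A:1, C:2, D:2, E:2, F:2, G:2. Sum = 11.
n = 7, so closeness = 6/11.

6/11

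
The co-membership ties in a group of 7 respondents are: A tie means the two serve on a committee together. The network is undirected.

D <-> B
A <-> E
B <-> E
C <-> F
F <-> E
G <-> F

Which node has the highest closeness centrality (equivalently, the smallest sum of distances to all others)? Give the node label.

E

Farness (sum of distances to all others) for each node — A:14, B:12, C:15, D:17, E:9, F:10, G:15.
The smallest farness is 9, for E, so E has the highest closeness.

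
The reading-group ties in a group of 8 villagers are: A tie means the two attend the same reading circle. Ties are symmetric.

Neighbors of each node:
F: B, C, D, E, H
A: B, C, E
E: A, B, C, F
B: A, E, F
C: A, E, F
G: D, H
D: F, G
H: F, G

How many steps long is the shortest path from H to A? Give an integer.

3

One shortest route is H – F – E – A, which uses 3 edges, and at distance 2 from H we only reach {B, C, D, E}, which does not include A. So d(H,A) = 3.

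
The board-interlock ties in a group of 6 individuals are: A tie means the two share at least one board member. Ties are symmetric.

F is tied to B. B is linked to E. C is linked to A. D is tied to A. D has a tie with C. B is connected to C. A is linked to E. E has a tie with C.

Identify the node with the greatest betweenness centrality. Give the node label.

B

Unnormalized betweenness of each node: A:1/2, B:4, C:7/2, D:0, E:1, F:0.
B has the largest value, 4, making it the main broker — the node through which the most shortest paths run.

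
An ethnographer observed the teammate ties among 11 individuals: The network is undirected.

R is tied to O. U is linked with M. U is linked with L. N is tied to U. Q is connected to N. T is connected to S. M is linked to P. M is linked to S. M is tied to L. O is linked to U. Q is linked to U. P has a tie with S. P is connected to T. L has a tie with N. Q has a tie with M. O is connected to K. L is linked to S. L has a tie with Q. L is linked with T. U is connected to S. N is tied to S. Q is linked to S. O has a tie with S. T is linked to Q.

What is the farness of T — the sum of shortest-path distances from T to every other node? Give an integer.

Distances from T: K:3, L:1, M:2, N:2, O:2, P:1, Q:1, R:3, S:1, U:2.
Sum = 3 + 1 + 2 + 2 + 2 + 1 + 1 + 3 + 1 + 2 = 18.

18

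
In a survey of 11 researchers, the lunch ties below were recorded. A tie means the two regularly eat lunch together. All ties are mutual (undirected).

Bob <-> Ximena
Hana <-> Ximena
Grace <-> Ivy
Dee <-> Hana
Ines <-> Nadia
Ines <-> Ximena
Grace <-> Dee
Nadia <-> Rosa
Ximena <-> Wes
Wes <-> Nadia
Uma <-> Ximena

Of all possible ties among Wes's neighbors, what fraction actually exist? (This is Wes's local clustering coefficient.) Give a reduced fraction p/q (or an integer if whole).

Wes's neighbors: Nadia and Ximena (k = 2).
Possible neighbor pairs: C(2,2) = 1. Edges among them: none → e = 0.
Clustering(Wes) = 0/1.

0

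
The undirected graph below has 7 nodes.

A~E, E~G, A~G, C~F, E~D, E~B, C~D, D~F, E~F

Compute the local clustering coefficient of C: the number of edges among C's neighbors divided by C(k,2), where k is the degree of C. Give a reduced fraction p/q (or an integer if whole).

C's neighbors: D and F (k = 2).
Possible neighbor pairs: C(2,2) = 1. Edges among them: D–F → e = 1.
Clustering(C) = 1/1.

1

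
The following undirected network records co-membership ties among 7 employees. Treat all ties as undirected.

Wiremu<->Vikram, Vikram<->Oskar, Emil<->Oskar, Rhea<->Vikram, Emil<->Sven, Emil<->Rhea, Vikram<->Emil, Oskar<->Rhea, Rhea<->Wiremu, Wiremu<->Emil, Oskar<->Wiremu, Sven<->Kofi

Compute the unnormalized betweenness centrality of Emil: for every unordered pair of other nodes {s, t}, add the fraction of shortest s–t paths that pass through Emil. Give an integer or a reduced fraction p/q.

Pairs whose geodesics pass through Emil — Sven–Rhea: 1; Sven–Vikram: 1; Sven–Oskar: 1; Sven–Wiremu: 1; Kofi–Rhea: 1; Kofi–Vikram: 1; Kofi–Oskar: 1; Kofi–Wiremu: 1.
All other pairs contribute 0.
Summing the contributions gives betweenness(Emil) = 8.

8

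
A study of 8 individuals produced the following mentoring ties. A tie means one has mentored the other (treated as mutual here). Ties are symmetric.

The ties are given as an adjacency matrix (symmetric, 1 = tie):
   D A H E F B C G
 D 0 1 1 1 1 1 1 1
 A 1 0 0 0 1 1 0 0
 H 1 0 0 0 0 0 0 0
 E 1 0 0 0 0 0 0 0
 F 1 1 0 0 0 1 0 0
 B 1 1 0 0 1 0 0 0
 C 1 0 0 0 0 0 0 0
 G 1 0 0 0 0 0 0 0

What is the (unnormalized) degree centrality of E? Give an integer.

1

E is directly tied to D. That is 1 neighbor, so the degree of E is 1.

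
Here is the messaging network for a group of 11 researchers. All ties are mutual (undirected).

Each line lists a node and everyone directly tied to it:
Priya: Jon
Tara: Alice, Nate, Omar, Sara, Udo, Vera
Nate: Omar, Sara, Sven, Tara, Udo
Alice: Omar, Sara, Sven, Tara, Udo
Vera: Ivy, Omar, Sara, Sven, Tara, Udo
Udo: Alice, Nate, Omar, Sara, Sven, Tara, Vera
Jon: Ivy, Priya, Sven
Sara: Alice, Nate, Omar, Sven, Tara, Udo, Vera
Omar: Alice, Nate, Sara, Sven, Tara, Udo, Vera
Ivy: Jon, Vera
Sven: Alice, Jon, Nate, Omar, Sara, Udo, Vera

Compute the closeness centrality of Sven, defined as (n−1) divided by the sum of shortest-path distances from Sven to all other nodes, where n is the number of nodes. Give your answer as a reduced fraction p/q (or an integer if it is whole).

Distances from Sven: Alice:1, Ivy:2, Jon:1, Nate:1, Omar:1, Priya:2, Sara:1, Tara:2, Udo:1, Vera:1. Sum = 13.
n = 11, so closeness = 10/13.

10/13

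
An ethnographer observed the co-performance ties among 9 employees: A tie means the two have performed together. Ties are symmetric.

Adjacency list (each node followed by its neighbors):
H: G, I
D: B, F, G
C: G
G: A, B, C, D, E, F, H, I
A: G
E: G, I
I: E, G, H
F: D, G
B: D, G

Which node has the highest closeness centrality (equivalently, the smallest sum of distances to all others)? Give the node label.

Farness (sum of distances to all others) for each node — A:15, B:14, C:15, D:13, E:14, F:14, G:8, H:14, I:13.
The smallest farness is 8, for G, so G has the highest closeness.

G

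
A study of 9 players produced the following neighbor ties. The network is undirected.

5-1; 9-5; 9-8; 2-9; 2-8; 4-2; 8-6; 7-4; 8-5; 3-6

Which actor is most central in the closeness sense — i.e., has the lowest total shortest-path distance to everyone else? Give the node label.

Farness (sum of distances to all others) for each node — 1:24, 2:15, 3:25, 4:20, 5:17, 6:18, 7:27, 8:13, 9:15.
The smallest farness is 13, for 8, so 8 has the highest closeness.

8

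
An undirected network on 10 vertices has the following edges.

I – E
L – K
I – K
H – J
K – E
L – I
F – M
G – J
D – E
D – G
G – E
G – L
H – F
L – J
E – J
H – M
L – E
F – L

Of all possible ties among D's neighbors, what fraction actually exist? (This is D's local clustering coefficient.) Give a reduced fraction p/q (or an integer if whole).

D's neighbors: E and G (k = 2).
Possible neighbor pairs: C(2,2) = 1. Edges among them: E–G → e = 1.
Clustering(D) = 1/1.

1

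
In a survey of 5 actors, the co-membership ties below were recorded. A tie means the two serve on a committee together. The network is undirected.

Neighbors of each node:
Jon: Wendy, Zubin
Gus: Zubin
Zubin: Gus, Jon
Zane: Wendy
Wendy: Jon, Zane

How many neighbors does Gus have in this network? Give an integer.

1

Gus is directly tied to Zubin. That is 1 neighbor, so the degree of Gus is 1.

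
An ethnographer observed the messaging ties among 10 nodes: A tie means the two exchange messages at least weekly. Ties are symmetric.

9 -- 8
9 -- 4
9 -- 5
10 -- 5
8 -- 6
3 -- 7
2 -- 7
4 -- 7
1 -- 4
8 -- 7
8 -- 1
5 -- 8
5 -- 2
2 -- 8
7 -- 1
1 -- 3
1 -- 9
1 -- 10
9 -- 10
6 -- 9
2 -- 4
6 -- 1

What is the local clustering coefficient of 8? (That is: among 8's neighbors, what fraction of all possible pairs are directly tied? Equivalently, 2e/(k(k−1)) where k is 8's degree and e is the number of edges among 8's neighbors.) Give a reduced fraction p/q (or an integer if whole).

7/15

8's neighbors: 1, 2, 5, 6, 7, and 9 (k = 6).
Possible neighbor pairs: C(6,2) = 15. Edges among them: 1–6, 1–7, 1–9, 2–5, 2–7, 5–9, 6–9 → e = 7.
Clustering(8) = 7/15.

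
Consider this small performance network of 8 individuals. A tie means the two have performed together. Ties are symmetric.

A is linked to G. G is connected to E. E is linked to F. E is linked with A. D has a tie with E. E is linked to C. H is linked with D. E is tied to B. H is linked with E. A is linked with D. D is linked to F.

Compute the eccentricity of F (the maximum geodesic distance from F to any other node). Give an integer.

2

Distances from F: A:2, B:2, C:2, D:1, E:1, G:2, H:2.
The largest is 2 (to A, C, B, H, and G), so the eccentricity of F is 2.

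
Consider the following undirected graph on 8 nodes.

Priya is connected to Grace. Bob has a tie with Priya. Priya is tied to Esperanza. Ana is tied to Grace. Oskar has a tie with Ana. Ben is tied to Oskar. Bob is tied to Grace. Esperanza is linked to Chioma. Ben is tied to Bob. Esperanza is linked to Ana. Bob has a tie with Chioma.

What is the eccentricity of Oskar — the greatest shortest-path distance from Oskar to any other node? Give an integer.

Distances from Oskar: Ana:1, Ben:1, Bob:2, Chioma:3, Esperanza:2, Grace:2, Priya:3.
The largest is 3 (to Priya and Chioma), so the eccentricity of Oskar is 3.

3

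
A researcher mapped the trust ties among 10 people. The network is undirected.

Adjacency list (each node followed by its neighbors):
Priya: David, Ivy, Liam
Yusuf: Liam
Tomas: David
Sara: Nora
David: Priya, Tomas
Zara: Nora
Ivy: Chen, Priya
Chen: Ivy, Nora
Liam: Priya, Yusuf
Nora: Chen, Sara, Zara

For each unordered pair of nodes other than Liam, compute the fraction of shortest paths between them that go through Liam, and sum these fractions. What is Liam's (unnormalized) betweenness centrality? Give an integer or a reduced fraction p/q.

8

Pairs whose geodesics pass through Liam — Yusuf–Ivy: 1; Yusuf–David: 1; Yusuf–Nora: 1; Yusuf–Tomas: 1; Yusuf–Sara: 1; Yusuf–Zara: 1; Yusuf–Priya: 1; Yusuf–Chen: 1.
All other pairs contribute 0.
Summing the contributions gives betweenness(Liam) = 8.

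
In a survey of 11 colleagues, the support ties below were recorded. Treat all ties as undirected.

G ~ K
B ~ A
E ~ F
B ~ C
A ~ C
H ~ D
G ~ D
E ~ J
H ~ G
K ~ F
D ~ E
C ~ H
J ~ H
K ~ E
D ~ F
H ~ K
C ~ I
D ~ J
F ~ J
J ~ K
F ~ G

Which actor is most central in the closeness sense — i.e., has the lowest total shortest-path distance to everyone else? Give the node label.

Farness (sum of distances to all others) for each node — A:26, B:26, C:18, D:18, E:23, F:22, G:19, H:15, I:27, J:18, K:18.
The smallest farness is 15, for H, so H has the highest closeness.

H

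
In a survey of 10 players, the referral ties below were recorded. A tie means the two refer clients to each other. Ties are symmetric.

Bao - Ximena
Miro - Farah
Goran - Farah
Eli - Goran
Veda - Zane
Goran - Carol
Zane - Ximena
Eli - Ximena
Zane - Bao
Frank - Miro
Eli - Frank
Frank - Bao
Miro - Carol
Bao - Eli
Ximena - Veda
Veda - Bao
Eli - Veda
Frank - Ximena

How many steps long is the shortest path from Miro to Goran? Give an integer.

One shortest route is Miro – Carol – Goran, which uses 2 edges, and Miro and Goran are not directly tied, so nothing shorter exists. So d(Miro,Goran) = 2.

2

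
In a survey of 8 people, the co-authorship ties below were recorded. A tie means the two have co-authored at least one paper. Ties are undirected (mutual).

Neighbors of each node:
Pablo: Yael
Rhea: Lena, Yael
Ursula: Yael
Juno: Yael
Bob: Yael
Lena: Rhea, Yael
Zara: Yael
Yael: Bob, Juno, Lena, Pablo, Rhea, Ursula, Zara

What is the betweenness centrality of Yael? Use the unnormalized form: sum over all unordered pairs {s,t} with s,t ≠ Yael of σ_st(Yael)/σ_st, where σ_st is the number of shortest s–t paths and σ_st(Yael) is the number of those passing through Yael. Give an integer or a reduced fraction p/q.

20

Pairs whose geodesics pass through Yael — Zara–Juno: 1; Zara–Ursula: 1; Zara–Pablo: 1; Zara–Lena: 1; Zara–Rhea: 1; Zara–Bob: 1; Juno–Ursula: 1; Juno–Pablo: 1; Juno–Lena: 1; Juno–Rhea: 1; Juno–Bob: 1; Ursula–Pablo: 1; Ursula–Lena: 1; Ursula–Rhea: 1 … (+6 more pairs).
All other pairs contribute 0.
Summing the contributions gives betweenness(Yael) = 20.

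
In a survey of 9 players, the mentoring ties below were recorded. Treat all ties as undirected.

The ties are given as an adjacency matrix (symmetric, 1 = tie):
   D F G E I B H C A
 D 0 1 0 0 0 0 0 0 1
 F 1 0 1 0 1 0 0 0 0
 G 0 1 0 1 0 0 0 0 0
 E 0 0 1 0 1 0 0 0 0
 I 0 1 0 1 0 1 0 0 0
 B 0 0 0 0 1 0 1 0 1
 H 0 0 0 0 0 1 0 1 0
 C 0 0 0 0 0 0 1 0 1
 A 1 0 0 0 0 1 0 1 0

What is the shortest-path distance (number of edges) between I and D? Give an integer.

One shortest route is I – F – D, which uses 2 edges, and I and D are not directly tied, so nothing shorter exists. So d(I,D) = 2.

2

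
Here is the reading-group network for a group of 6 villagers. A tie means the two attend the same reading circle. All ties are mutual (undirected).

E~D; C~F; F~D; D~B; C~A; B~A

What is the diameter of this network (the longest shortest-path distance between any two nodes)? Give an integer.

Eccentricity of each node (its greatest distance to any other): A:3, B:2, C:3, D:2, E:3, F:2.
The maximum eccentricity is 3, realized for instance by the pair A–E via A – B – D – E. So the diameter is 3.

3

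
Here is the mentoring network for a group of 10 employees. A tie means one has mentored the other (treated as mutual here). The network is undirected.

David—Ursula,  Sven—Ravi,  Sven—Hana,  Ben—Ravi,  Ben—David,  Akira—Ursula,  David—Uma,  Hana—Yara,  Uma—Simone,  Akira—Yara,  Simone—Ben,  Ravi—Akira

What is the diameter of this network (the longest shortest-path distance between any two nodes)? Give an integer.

Eccentricity of each node (its greatest distance to any other): Akira:3, Ben:3, David:4, Hana:5, Ravi:3, Simone:4, Sven:4, Uma:5, Ursula:3, Yara:4.
The maximum eccentricity is 5, realized for instance by the pair Hana–Uma via Hana – Sven – Ravi – Ben – Simone – Uma. So the diameter is 5.

5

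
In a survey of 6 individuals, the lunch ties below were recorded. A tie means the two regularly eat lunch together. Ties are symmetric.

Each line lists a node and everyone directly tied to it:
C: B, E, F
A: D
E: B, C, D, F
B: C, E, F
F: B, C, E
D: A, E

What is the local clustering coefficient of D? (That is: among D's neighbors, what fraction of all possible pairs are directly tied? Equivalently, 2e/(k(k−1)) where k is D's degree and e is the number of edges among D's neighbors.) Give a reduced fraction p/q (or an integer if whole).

0

D's neighbors: A and E (k = 2).
Possible neighbor pairs: C(2,2) = 1. Edges among them: none → e = 0.
Clustering(D) = 0/1.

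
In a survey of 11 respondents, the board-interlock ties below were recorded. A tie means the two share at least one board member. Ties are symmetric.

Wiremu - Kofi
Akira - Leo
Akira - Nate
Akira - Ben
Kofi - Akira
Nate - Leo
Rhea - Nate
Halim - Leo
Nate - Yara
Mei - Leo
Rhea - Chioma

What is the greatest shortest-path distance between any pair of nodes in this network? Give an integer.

5

Eccentricity of each node (its greatest distance to any other): Akira:3, Ben:4, Chioma:5, Halim:4, Kofi:4, Leo:3, Mei:4, Nate:3, Rhea:4, Wiremu:5, Yara:4.
The maximum eccentricity is 5, realized for instance by the pair Chioma–Wiremu via Chioma – Rhea – Nate – Akira – Kofi – Wiremu. So the diameter is 5.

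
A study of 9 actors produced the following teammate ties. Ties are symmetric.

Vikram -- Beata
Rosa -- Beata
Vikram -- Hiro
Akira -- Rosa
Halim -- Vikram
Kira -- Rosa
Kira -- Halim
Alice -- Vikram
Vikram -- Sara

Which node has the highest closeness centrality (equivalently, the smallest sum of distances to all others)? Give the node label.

Vikram

Farness (sum of distances to all others) for each node — Akira:23, Alice:19, Beata:14, Halim:15, Hiro:19, Kira:17, Rosa:16, Sara:19, Vikram:12.
The smallest farness is 12, for Vikram, so Vikram has the highest closeness.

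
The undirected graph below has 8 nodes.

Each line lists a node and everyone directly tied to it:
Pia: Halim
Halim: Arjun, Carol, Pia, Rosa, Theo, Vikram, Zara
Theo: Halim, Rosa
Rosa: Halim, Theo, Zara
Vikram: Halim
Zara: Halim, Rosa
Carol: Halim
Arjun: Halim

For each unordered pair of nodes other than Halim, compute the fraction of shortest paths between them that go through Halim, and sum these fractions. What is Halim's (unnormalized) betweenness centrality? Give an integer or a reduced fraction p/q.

Pairs whose geodesics pass through Halim — Zara–Arjun: 1; Zara–Vikram: 1; Zara–Theo: 1/2; Zara–Pia: 1; Zara–Carol: 1; Arjun–Rosa: 1; Arjun–Vikram: 1; Arjun–Theo: 1; Arjun–Pia: 1; Arjun–Carol: 1; Rosa–Vikram: 1; Rosa–Pia: 1; Rosa–Carol: 1; Vikram–Theo: 1 … (+5 more pairs).
All other pairs contribute 0.
Summing the contributions gives betweenness(Halim) = 37/2.

37/2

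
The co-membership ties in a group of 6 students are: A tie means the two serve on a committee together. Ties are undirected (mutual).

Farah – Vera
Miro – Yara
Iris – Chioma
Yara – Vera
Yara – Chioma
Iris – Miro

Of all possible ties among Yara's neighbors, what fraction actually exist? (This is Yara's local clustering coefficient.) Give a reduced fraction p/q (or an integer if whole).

0

Yara's neighbors: Chioma, Miro, and Vera (k = 3).
Possible neighbor pairs: C(3,2) = 3. Edges among them: none → e = 0.
Clustering(Yara) = 0/3 = 0.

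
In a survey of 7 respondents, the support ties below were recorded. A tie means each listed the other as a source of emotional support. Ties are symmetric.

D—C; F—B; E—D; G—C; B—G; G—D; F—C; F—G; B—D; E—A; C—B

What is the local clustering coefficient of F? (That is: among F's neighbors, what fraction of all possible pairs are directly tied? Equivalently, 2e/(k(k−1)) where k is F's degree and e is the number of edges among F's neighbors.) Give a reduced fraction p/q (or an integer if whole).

1

F's neighbors: B, C, and G (k = 3).
Possible neighbor pairs: C(3,2) = 3. Edges among them: B–C, B–G, C–G → e = 3.
Clustering(F) = 3/3 = 1.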